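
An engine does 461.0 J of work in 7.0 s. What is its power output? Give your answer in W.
P = W/t = 461.0/7.0 = 65.86 W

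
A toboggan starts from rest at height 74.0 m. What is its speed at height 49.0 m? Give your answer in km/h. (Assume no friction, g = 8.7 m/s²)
mgh₁ = mgh₂ + ½mv² ⇒ v = √(2g(h₁−h₂)) = √(2·8.7·25.0) = 20.8567 m/s = 75.08 km/h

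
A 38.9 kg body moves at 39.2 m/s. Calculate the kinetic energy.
KE = ½mv² = ½(38.9)(39.2)² = 29890 J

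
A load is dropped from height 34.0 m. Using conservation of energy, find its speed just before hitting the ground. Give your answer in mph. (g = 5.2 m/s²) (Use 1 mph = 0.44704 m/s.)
mgh = ½mv² ⇒ v = √(2gh) = √(2·5.2·34.0) = 18.8043 m/s = 42.06 mph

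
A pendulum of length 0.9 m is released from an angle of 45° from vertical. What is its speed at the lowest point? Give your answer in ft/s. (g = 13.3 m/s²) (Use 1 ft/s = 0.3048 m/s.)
h = L(1 − cosθ) = 0.9(1 − cos45°) = 0.263604 m
v = √(2gh) = √(2·13.3·0.263604) = 2.64799 m/s = 8.688 ft/s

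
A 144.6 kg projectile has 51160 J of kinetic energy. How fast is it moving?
v = √(2·KE/m) = √(2·51160/144.6) = 26.6 m/s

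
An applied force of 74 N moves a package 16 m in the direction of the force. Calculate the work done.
W = F·d = (74)(16) = 1184 J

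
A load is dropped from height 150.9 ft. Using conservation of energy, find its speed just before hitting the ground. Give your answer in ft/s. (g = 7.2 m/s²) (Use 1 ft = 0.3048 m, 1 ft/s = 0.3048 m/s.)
Convert to SI: h = 45.9943 m
mgh = ½mv² ⇒ v = √(2gh) = √(2·7.2·45.9943) = 25.7355 m/s = 84.43 ft/s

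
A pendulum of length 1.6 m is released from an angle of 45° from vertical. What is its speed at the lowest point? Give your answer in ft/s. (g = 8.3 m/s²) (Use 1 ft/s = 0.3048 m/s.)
h = L(1 − cosθ) = 1.6(1 − cos45°) = 0.468629 m
v = √(2gh) = √(2·8.3·0.468629) = 2.78913 m/s = 9.151 ft/s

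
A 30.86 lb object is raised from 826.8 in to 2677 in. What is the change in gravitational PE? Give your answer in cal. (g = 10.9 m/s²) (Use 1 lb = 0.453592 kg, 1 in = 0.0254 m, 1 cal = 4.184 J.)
Convert to SI: m = 13.9978 kg, Δh = 46.9951 m
ΔPE = mgΔh = (13.9978)(10.9)(46.9951) = 7170.35 J = 1714 cal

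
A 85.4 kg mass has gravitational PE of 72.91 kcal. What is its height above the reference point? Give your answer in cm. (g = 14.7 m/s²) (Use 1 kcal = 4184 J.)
Convert to SI: m = 85.4 kg, PE = 305055 J
h = PE/(mg) = 305055/(85.4·14.7) = 242.998 m = 24300 cm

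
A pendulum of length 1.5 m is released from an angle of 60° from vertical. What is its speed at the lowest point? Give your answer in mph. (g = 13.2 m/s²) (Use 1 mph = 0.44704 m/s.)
h = L(1 − cosθ) = 1.5(1 − cos60°) = 0.75 m
v = √(2gh) = √(2·13.2·0.75) = 4.44972 m/s = 9.954 mph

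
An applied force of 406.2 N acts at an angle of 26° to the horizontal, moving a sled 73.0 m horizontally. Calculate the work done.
W = F·d·cosθ = (406.2)(73.0)cos(26°) = 26650 J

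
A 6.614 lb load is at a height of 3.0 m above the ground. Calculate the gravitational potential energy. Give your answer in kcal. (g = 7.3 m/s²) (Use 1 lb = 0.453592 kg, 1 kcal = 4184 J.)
Convert to SI: m = 3.00006 kg, h = 3.0 m
PE = mgh = (3.00006)(7.3)(3.0) = 65.7013 J = 0.0157 kcal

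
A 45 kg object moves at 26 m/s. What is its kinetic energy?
KE = ½mv² = ½(45)(26)² = 15210.0 J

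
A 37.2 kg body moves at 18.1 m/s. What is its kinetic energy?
KE = ½mv² = ½(37.2)(18.1)² = 6094 J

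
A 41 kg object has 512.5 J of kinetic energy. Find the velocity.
v = √(2·KE/m) = √(2·512.5/41) = 5.0 m/s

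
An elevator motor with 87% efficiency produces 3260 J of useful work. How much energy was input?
W_in = W_out/η = 3260/0.87 = 3747 J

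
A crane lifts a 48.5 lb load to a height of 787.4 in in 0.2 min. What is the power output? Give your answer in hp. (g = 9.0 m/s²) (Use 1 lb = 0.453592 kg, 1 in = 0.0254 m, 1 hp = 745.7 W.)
Convert to SI: m = 21.9992 kg, h = 20.0 m, t = 12.0 s
P = mgh/t = (21.9992)(9.0)(20.0)/12.0 = 329.988 W = 0.4425 hp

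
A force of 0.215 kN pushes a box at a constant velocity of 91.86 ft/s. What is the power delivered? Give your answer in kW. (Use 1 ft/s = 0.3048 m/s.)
Convert to SI: F = 215.0 N, v = 27.9989 m/s
P = Fv = (215.0)(27.9989) = 6019.77 W = 6.02 kW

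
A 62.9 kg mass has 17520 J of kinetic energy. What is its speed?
v = √(2·KE/m) = √(2·17520/62.9) = 23.6 m/s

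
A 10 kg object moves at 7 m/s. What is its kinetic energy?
KE = ½mv² = ½(10)(7)² = 245.0 J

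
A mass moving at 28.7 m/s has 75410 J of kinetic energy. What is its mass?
m = 2·KE/v² = 2·75410/(28.7)² = 183.1 kg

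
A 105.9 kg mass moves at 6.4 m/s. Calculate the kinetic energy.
KE = ½mv² = ½(105.9)(6.4)² = 2169 J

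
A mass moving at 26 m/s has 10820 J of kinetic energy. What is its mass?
m = 2·KE/v² = 2·10820/(26)² = 32.01 kg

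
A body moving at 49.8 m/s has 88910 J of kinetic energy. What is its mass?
m = 2·KE/v² = 2·88910/(49.8)² = 71.7 kg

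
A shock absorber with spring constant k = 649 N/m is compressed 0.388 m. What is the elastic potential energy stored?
PE = ½kx² = ½(649)(0.388)² = 48.85 J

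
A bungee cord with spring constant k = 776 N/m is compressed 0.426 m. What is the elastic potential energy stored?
PE = ½kx² = ½(776)(0.426)² = 70.41 J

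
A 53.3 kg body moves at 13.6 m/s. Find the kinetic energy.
KE = ½mv² = ½(53.3)(13.6)² = 4929 J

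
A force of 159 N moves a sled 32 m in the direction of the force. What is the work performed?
W = F·d = (159)(32) = 5088 J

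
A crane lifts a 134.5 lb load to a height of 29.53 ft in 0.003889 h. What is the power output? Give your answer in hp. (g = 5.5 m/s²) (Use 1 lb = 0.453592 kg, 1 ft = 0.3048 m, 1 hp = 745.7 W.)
Convert to SI: m = 61.0081 kg, h = 9.00074 m, t = 14.0004 s
P = mgh/t = (61.0081)(5.5)(9.00074)/14.0004 = 215.719 W = 0.2893 hp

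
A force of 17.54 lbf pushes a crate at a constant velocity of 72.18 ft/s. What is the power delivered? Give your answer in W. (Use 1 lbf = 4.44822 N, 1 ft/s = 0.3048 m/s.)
Convert to SI: F = 78.0218 N, v = 22.0005 m/s
P = Fv = (78.0218)(22.0005) = 1717 W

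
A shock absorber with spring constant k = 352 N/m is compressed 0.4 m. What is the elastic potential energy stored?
PE = ½kx² = ½(352)(0.4)² = 28.16 J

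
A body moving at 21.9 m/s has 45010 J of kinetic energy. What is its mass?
m = 2·KE/v² = 2·45010/(21.9)² = 187.7 kg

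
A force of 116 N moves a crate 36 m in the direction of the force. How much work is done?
W = F·d = (116)(36) = 4176 J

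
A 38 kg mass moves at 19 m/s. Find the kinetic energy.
KE = ½mv² = ½(38)(19)² = 6859.0 J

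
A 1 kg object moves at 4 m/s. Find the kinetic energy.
KE = ½mv² = ½(1)(4)² = 8.0 J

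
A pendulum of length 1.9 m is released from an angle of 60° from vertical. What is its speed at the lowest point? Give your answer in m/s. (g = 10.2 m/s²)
h = L(1 − cosθ) = 1.9(1 − cos60°) = 0.95 m
v = √(2gh) = √(2·10.2·0.95) = 4.402 m/s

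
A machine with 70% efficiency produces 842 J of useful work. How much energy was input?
W_in = W_out/η = 842/0.7 = 1203 J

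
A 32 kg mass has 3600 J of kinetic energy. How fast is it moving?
v = √(2·KE/m) = √(2·3600/32) = 15.0 m/s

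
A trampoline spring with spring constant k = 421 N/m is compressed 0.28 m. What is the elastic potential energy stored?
PE = ½kx² = ½(421)(0.28)² = 16.5 J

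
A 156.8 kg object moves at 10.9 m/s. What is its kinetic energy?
KE = ½mv² = ½(156.8)(10.9)² = 9315 J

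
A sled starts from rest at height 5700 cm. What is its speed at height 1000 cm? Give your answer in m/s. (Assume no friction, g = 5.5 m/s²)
Convert to SI: h₁−h₂ = 47.0 m
mgh₁ = mgh₂ + ½mv² ⇒ v = √(2g(h₁−h₂)) = √(2·5.5·47.0) = 22.74 m/s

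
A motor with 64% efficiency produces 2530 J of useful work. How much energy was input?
W_in = W_out/η = 2530/0.64 = 3953 J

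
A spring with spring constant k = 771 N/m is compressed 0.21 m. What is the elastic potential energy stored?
PE = ½kx² = ½(771)(0.21)² = 17.0 J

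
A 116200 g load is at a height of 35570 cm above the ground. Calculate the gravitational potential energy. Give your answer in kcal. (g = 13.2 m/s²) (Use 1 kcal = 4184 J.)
Convert to SI: m = 116.2 kg, h = 355.7 m
PE = mgh = (116.2)(13.2)(355.7) = 545587 J = 130.4 kcal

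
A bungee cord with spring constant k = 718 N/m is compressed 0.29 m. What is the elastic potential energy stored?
PE = ½kx² = ½(718)(0.29)² = 30.19 J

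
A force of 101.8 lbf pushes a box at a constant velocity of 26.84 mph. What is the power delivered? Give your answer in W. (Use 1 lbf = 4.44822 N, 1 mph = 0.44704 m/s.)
Convert to SI: F = 452.829 N, v = 11.9986 m/s
P = Fv = (452.829)(11.9986) = 5433 W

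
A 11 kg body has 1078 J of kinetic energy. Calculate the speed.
v = √(2·KE/m) = √(2·1078/11) = 14.0 m/s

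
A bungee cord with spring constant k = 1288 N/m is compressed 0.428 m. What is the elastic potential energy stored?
PE = ½kx² = ½(1288)(0.428)² = 118.0 J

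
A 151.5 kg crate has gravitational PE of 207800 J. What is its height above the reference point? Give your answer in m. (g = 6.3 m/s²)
h = PE/(mg) = 207800/(151.5·6.3) = 217.7 m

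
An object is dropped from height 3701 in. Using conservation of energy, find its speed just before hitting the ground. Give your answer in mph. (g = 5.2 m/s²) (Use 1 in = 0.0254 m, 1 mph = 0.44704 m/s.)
Convert to SI: h = 94.0054 m
mgh = ½mv² ⇒ v = √(2gh) = √(2·5.2·94.0054) = 31.2675 m/s = 69.94 mph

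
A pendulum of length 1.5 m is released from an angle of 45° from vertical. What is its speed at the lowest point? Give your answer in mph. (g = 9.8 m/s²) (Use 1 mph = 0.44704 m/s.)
h = L(1 − cosθ) = 1.5(1 − cos45°) = 0.43934 m
v = √(2gh) = √(2·9.8·0.43934) = 2.93446 m/s = 6.564 mph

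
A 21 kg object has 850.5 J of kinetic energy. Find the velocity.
v = √(2·KE/m) = √(2·850.5/21) = 9.0 m/s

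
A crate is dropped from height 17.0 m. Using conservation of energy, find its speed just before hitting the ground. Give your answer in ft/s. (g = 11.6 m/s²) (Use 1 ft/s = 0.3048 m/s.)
mgh = ½mv² ⇒ v = √(2gh) = √(2·11.6·17.0) = 19.8595 m/s = 65.16 ft/s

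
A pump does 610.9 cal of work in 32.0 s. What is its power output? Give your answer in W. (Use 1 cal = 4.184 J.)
Convert to SI: W = 2556.01 J, t = 32.0 s
P = W/t = 2556.01/32.0 = 79.88 W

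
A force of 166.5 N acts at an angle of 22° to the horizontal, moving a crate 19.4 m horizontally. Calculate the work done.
W = F·d·cosθ = (166.5)(19.4)cos(22°) = 2995 J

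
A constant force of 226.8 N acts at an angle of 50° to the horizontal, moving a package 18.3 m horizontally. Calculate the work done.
W = F·d·cosθ = (226.8)(18.3)cos(50°) = 2668 J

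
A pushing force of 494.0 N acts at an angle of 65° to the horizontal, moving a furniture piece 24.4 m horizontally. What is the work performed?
W = F·d·cosθ = (494.0)(24.4)cos(65°) = 5094 J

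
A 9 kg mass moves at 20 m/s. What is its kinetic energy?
KE = ½mv² = ½(9)(20)² = 1800.0 J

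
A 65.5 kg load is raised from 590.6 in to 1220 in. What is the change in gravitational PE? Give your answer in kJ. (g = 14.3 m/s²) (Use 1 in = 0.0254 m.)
Convert to SI: m = 65.5 kg, Δh = 15.9868 m
ΔPE = mgΔh = (65.5)(14.3)(15.9868) = 14974.0 J = 14.97 kJ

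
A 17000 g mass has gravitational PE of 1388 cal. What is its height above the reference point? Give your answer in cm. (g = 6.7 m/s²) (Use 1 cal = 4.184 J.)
Convert to SI: m = 17.0 kg, PE = 5807.39 J
h = PE/(mg) = 5807.39/(17.0·6.7) = 50.9868 m = 5099 cm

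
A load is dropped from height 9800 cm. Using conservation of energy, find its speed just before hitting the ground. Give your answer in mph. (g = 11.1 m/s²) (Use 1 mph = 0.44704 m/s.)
Convert to SI: h = 98.0 m
mgh = ½mv² ⇒ v = √(2gh) = √(2·11.1·98.0) = 46.6433 m/s = 104.3 mph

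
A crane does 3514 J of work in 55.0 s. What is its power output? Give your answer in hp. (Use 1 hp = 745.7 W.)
P = W/t = 3514.0/55.0 = 63.8909 W = 0.08568 hp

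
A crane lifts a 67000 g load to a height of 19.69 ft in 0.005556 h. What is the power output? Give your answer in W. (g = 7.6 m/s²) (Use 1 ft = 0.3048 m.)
Convert to SI: m = 67.0 kg, h = 6.00151 m, t = 20.0016 s
P = mgh/t = (67.0)(7.6)(6.00151)/20.0016 = 152.8 W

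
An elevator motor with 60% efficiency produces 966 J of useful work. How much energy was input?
W_in = W_out/η = 966/0.6 = 1610 J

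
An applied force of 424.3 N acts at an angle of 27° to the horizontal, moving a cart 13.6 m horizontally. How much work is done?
W = F·d·cosθ = (424.3)(13.6)cos(27°) = 5142 J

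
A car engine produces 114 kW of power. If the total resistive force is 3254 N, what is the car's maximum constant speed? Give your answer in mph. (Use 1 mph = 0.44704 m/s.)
P = Fv ⇒ v = P/F = 114000 W/3254.0 N = 35.0338 m/s = 78.37 mph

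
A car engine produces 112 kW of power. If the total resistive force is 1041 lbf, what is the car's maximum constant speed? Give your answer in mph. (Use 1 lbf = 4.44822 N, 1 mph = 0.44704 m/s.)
Convert to SI: F = 4630.6 N
P = Fv ⇒ v = P/F = 112000 W/4630.6 N = 24.1869 m/s = 54.1 mph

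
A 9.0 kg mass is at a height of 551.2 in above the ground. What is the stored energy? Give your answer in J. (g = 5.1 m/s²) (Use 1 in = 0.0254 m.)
Convert to SI: m = 9.0 kg, h = 14.0005 m
PE = mgh = (9.0)(5.1)(14.0005) = 642.6 J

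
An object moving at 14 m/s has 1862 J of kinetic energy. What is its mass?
m = 2·KE/v² = 2·1862/(14)² = 19.0 kg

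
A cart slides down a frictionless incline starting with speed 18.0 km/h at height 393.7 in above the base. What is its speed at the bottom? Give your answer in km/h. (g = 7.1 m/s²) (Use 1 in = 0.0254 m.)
Convert to SI: v₀ = 5.0 m/s, h = 9.99998 m
½mv₀² + mgh = ½mv² ⇒ v = √(v₀² + 2gh) = √(5.0² + 2·7.1·9.99998) = 12.9228 m/s = 46.52 km/h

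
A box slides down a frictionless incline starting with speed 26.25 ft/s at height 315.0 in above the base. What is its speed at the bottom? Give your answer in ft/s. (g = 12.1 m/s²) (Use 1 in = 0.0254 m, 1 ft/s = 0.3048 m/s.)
Convert to SI: v₀ = 8.001 m/s, h = 8.001 m
½mv₀² + mgh = ½mv² ⇒ v = √(v₀² + 2gh) = √(8.001² + 2·12.1·8.001) = 16.0512 m/s = 52.66 ft/s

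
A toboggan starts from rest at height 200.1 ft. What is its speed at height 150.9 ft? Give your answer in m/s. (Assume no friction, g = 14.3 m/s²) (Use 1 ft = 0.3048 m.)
Convert to SI: h₁−h₂ = 14.9962 m
mgh₁ = mgh₂ + ½mv² ⇒ v = √(2g(h₁−h₂)) = √(2·14.3·14.9962) = 20.71 m/s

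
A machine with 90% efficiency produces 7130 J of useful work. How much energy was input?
W_in = W_out/η = 7130/0.9 = 7922 J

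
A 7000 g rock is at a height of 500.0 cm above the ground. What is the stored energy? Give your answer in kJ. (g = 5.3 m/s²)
Convert to SI: m = 7.0 kg, h = 5.0 m
PE = mgh = (7.0)(5.3)(5.0) = 185.5 J = 0.1855 kJ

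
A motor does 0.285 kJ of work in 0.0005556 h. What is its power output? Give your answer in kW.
Convert to SI: W = 285.0 J, t = 2.00016 s
P = W/t = 285.0/2.00016 = 142.489 W = 0.1425 kW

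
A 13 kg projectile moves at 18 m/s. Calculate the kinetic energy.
KE = ½mv² = ½(13)(18)² = 2106.0 J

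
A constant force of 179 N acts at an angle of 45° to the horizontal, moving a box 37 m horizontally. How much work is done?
W = F·d·cosθ = (179)(37)cos(45°) = 4683 J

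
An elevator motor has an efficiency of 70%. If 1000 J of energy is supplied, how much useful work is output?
W_out = η·W_in = 0.7·1000 = 700.0 J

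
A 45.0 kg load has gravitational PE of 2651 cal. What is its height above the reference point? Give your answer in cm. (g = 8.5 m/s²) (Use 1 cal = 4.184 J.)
Convert to SI: m = 45.0 kg, PE = 11091.8 J
h = PE/(mg) = 11091.8/(45.0·8.5) = 28.9981 m = 2900 cm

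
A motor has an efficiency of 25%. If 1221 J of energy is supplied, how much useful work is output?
W_out = η·W_in = 0.25·1221 = 305.25 J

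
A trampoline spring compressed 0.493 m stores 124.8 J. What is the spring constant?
k = 2·PE/x² = 2·124.8/(0.493)² = 1027 N/m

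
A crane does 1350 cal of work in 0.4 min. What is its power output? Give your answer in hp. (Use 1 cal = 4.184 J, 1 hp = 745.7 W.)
Convert to SI: W = 5648.4 J, t = 24.0 s
P = W/t = 5648.4/24.0 = 235.35 W = 0.3156 hp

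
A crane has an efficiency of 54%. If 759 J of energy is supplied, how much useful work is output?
W_out = η·W_in = 0.54·759 = 409.86 J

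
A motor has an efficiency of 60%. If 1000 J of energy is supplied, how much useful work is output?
W_out = η·W_in = 0.6·1000 = 600.0 J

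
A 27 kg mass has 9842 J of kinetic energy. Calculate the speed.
v = √(2·KE/m) = √(2·9842/27) = 27.0 m/s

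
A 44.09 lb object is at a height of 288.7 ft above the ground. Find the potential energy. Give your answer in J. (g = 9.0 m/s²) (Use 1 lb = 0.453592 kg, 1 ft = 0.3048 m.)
Convert to SI: m = 19.9989 kg, h = 87.9958 m
PE = mgh = (19.9989)(9.0)(87.9958) = 15840 J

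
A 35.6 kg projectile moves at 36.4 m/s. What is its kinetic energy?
KE = ½mv² = ½(35.6)(36.4)² = 23580 J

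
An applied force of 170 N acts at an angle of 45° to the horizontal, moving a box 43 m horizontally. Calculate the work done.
W = F·d·cosθ = (170)(43)cos(45°) = 5169 J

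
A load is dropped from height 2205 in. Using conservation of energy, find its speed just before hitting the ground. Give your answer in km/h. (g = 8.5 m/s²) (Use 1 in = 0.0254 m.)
Convert to SI: h = 56.007 m
mgh = ½mv² ⇒ v = √(2gh) = √(2·8.5·56.007) = 30.8564 m/s = 111.1 km/h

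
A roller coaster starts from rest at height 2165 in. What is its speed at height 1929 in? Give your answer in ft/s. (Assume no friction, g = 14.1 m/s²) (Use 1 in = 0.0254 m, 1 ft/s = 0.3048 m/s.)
Convert to SI: h₁−h₂ = 5.9944 m
mgh₁ = mgh₂ + ½mv² ⇒ v = √(2g(h₁−h₂)) = √(2·14.1·5.9944) = 13.0016 m/s = 42.66 ft/s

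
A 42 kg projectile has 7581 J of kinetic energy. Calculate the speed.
v = √(2·KE/m) = √(2·7581/42) = 19.0 m/s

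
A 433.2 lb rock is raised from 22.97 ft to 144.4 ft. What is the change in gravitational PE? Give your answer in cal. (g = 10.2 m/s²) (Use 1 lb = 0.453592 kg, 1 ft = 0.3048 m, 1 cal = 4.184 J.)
Convert to SI: m = 196.496 kg, Δh = 37.0119 m
ΔPE = mgΔh = (196.496)(10.2)(37.0119) = 74181.4 J = 17730 cal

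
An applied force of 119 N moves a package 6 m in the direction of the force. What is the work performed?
W = F·d = (119)(6) = 714.0 J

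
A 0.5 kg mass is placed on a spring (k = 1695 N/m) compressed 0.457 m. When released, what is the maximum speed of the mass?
½kx² = ½mv² ⇒ v = x√(k/m) = (0.457)√(1695/0.5) = 26.61 m/s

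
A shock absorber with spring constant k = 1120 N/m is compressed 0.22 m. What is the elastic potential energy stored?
PE = ½kx² = ½(1120)(0.22)² = 27.1 J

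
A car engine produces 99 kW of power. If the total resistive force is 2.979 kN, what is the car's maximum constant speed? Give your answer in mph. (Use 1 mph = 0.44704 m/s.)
Convert to SI: F = 2979.0 N
P = Fv ⇒ v = P/F = 99000 W/2979.0 N = 33.2326 m/s = 74.34 mph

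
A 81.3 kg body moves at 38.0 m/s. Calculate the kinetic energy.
KE = ½mv² = ½(81.3)(38.0)² = 58700 J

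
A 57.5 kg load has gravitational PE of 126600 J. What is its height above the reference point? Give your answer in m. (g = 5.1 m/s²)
h = PE/(mg) = 126600/(57.5·5.1) = 431.7 m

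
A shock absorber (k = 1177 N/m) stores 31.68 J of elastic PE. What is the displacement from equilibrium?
x = √(2·PE/k) = √(2·31.68/1177) = 0.232 m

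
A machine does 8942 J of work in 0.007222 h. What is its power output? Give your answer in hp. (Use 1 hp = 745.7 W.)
Convert to SI: W = 8942.0 J, t = 25.9992 s
P = W/t = 8942.0/25.9992 = 343.934 W = 0.4612 hp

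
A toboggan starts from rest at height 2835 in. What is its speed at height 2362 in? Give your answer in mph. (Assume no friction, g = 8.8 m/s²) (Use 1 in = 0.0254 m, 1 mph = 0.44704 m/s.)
Convert to SI: h₁−h₂ = 12.0142 m
mgh₁ = mgh₂ + ½mv² ⇒ v = √(2g(h₁−h₂)) = √(2·8.8·12.0142) = 14.5413 m/s = 32.53 mph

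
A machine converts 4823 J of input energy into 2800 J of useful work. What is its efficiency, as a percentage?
η = W_out/W_in = 2800/4823 = 58.06%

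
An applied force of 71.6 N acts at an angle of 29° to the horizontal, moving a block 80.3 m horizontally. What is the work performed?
W = F·d·cosθ = (71.6)(80.3)cos(29°) = 5029 J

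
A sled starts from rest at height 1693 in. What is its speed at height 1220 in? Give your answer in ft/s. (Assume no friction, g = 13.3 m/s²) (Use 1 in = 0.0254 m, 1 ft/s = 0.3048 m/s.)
Convert to SI: h₁−h₂ = 12.0142 m
mgh₁ = mgh₂ + ½mv² ⇒ v = √(2g(h₁−h₂)) = √(2·13.3·12.0142) = 17.8767 m/s = 58.65 ft/s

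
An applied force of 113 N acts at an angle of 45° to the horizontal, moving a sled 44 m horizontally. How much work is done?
W = F·d·cosθ = (113)(44)cos(45°) = 3516 J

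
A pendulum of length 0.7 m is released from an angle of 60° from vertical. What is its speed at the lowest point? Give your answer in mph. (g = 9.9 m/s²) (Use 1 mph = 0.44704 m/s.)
h = L(1 − cosθ) = 0.7(1 − cos60°) = 0.35 m
v = √(2gh) = √(2·9.9·0.35) = 2.63249 m/s = 5.889 mph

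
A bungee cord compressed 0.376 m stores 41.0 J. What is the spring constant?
k = 2·PE/x² = 2·41.0/(0.376)² = 580.0 N/m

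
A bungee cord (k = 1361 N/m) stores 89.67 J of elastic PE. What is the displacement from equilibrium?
x = √(2·PE/k) = √(2·89.67/1361) = 0.363 m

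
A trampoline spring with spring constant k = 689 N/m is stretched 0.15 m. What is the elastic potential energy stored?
PE = ½kx² = ½(689)(0.15)² = 7.751 J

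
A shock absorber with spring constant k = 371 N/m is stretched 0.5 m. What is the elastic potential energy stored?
PE = ½kx² = ½(371)(0.5)² = 46.38 J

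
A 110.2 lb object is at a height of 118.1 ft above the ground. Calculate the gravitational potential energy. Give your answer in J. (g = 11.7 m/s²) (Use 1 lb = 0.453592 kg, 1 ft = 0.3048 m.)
Convert to SI: m = 49.9858 kg, h = 35.9969 m
PE = mgh = (49.9858)(11.7)(35.9969) = 21050 J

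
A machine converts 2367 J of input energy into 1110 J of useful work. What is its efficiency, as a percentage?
η = W_out/W_in = 1110/2367 = 46.89%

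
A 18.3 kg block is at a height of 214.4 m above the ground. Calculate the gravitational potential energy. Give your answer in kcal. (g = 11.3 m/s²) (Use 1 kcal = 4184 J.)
PE = mgh = (18.3)(11.3)(214.4) = 44335.8 J = 10.6 kcal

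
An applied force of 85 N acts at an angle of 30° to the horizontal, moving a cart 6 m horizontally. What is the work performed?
W = F·d·cosθ = (85)(6)cos(30°) = 441.7 J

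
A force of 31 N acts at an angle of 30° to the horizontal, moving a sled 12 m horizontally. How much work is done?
W = F·d·cosθ = (31)(12)cos(30°) = 322.2 J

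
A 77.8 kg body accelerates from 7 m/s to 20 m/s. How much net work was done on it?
W = ΔKE = ½m(v₂² − v₁²) = ½(77.8)(20² − 7²) = 13653.9 J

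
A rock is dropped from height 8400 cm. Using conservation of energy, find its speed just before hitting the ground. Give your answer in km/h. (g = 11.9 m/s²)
Convert to SI: h = 84.0 m
mgh = ½mv² ⇒ v = √(2gh) = √(2·11.9·84.0) = 44.7124 m/s = 161.0 km/h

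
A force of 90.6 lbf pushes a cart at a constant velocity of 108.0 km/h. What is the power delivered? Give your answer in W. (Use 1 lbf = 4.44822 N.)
Convert to SI: F = 403.009 N, v = 30.0 m/s
P = Fv = (403.009)(30.0) = 12090 W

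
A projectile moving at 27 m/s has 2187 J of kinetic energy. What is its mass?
m = 2·KE/v² = 2·2187/(27)² = 6.0 kg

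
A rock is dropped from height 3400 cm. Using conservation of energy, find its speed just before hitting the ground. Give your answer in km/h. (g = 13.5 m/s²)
Convert to SI: h = 34.0 m
mgh = ½mv² ⇒ v = √(2gh) = √(2·13.5·34.0) = 30.2985 m/s = 109.1 km/h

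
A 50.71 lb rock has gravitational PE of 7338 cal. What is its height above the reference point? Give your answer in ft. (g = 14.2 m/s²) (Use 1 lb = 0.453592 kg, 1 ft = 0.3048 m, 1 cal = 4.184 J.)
Convert to SI: m = 23.0017 kg, PE = 30702.2 J
h = PE/(mg) = 30702.2/(23.0017·14.2) = 93.9987 m = 308.4 ft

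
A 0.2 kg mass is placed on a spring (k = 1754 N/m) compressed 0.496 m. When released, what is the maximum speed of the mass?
½kx² = ½mv² ⇒ v = x√(k/m) = (0.496)√(1754/0.2) = 46.45 m/s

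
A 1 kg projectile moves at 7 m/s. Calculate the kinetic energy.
KE = ½mv² = ½(1)(7)² = 24.5 J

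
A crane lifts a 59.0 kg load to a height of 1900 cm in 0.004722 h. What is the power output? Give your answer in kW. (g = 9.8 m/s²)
Convert to SI: m = 59.0 kg, h = 19.0 m, t = 16.9992 s
P = mgh/t = (59.0)(9.8)(19.0)/16.9992 = 646.254 W = 0.6463 kW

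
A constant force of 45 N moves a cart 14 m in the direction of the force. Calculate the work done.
W = F·d = (45)(14) = 630.0 J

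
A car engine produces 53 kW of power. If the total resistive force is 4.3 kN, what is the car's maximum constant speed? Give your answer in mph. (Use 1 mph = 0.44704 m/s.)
Convert to SI: F = 4300.0 N
P = Fv ⇒ v = P/F = 53000 W/4300.0 N = 12.3256 m/s = 27.57 mph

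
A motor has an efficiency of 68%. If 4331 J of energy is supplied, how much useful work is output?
W_out = η·W_in = 0.68·4331 = 2945.08 J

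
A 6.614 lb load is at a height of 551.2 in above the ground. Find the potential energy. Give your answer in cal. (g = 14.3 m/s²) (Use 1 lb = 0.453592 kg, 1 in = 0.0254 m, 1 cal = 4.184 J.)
Convert to SI: m = 3.00006 kg, h = 14.0005 m
PE = mgh = (3.00006)(14.3)(14.0005) = 600.632 J = 143.6 cal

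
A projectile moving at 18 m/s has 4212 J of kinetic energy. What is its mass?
m = 2·KE/v² = 2·4212/(18)² = 26.0 kg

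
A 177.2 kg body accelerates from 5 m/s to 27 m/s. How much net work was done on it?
W = ΔKE = ½m(v₂² − v₁²) = ½(177.2)(27² − 5²) = 62374.4 J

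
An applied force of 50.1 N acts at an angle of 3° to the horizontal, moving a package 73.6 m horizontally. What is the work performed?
W = F·d·cosθ = (50.1)(73.6)cos(3°) = 3682 J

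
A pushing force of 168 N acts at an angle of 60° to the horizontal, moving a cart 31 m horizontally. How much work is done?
W = F·d·cosθ = (168)(31)cos(60°) = 2604 J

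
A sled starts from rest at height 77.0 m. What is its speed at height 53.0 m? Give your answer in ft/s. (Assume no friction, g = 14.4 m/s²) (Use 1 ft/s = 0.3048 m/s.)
mgh₁ = mgh₂ + ½mv² ⇒ v = √(2g(h₁−h₂)) = √(2·14.4·24.0) = 26.2907 m/s = 86.26 ft/s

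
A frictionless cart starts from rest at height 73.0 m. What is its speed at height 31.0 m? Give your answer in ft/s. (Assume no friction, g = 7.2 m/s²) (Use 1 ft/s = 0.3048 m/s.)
mgh₁ = mgh₂ + ½mv² ⇒ v = √(2g(h₁−h₂)) = √(2·7.2·42.0) = 24.5927 m/s = 80.68 ft/s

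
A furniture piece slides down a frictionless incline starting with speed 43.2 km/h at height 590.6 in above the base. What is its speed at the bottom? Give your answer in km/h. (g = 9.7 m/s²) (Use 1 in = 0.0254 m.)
Convert to SI: v₀ = 12.0 m/s, h = 15.0012 m
½mv₀² + mgh = ½mv² ⇒ v = √(v₀² + 2gh) = √(12.0² + 2·9.7·15.0012) = 20.8572 m/s = 75.09 km/h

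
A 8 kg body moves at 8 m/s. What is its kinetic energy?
KE = ½mv² = ½(8)(8)² = 256.0 J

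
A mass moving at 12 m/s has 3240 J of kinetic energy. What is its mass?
m = 2·KE/v² = 2·3240/(12)² = 45.0 kg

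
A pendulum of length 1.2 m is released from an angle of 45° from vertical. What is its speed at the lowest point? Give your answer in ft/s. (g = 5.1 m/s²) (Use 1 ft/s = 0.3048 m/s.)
h = L(1 − cosθ) = 1.2(1 − cos45°) = 0.351472 m
v = √(2gh) = √(2·5.1·0.351472) = 1.89341 m/s = 6.212 ft/s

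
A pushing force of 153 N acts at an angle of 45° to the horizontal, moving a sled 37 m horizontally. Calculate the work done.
W = F·d·cosθ = (153)(37)cos(45°) = 4003 J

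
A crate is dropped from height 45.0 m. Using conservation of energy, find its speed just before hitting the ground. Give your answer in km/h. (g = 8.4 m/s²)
mgh = ½mv² ⇒ v = √(2gh) = √(2·8.4·45.0) = 27.4955 m/s = 98.98 km/h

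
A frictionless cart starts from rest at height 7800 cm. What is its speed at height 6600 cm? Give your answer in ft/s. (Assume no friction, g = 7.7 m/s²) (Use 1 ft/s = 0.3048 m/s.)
Convert to SI: h₁−h₂ = 12.0 m
mgh₁ = mgh₂ + ½mv² ⇒ v = √(2g(h₁−h₂)) = √(2·7.7·12.0) = 13.5941 m/s = 44.6 ft/s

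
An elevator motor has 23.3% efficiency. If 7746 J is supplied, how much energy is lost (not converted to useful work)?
W_lost = W_in(1 − η) = 7746·(1 − 0.233) = 5941 J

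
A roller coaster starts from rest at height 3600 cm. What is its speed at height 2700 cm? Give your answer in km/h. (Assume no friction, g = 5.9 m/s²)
Convert to SI: h₁−h₂ = 9.0 m
mgh₁ = mgh₂ + ½mv² ⇒ v = √(2g(h₁−h₂)) = √(2·5.9·9.0) = 10.3053 m/s = 37.1 km/h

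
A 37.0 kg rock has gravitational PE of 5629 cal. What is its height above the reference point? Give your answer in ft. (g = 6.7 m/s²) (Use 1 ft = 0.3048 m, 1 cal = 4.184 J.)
Convert to SI: m = 37.0 kg, PE = 23551.7 J
h = PE/(mg) = 23551.7/(37.0·6.7) = 95.005 m = 311.7 ft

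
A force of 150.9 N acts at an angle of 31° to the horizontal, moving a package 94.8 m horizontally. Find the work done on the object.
W = F·d·cosθ = (150.9)(94.8)cos(31°) = 12260 J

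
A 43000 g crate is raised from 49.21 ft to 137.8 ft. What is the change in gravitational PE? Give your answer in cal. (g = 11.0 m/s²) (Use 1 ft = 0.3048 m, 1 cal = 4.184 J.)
Convert to SI: m = 43.0 kg, Δh = 27.0022 m
ΔPE = mgΔh = (43.0)(11.0)(27.0022) = 12772.1 J = 3053 cal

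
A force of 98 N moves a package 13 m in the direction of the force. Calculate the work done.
W = F·d = (98)(13) = 1274 J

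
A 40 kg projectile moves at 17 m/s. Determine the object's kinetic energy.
KE = ½mv² = ½(40)(17)² = 5780.0 J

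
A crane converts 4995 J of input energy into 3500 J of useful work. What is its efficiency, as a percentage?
η = W_out/W_in = 3500/4995 = 70.07%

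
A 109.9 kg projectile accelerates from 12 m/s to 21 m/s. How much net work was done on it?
W = ΔKE = ½m(v₂² − v₁²) = ½(109.9)(21² − 12²) = 16320.15 J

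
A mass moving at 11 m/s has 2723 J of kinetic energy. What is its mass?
m = 2·KE/v² = 2·2723/(11)² = 45.01 kg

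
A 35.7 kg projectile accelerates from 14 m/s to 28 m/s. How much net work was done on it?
W = ΔKE = ½m(v₂² − v₁²) = ½(35.7)(28² − 14²) = 10495.8 J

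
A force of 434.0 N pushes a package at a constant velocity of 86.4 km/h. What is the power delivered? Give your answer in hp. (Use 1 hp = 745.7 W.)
Convert to SI: F = 434.0 N, v = 24.0 m/s
P = Fv = (434.0)(24.0) = 10416.0 W = 13.97 hp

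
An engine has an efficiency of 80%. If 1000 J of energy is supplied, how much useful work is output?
W_out = η·W_in = 0.8·1000 = 800.0 J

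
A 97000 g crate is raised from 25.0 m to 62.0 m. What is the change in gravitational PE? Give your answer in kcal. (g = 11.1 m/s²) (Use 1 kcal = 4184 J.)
Convert to SI: m = 97.0 kg, Δh = 37.0 m
ΔPE = mgΔh = (97.0)(11.1)(37.0) = 39837.9 J = 9.521 kcal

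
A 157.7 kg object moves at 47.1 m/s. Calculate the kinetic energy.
KE = ½mv² = ½(157.7)(47.1)² = 174900 J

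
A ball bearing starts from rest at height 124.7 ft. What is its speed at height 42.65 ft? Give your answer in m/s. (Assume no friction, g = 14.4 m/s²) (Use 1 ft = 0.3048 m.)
Convert to SI: h₁−h₂ = 25.0088 m
mgh₁ = mgh₂ + ½mv² ⇒ v = √(2g(h₁−h₂)) = √(2·14.4·25.0088) = 26.84 m/s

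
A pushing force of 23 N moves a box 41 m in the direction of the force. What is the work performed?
W = F·d = (23)(41) = 943.0 J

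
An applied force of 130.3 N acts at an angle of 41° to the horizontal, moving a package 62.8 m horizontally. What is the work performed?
W = F·d·cosθ = (130.3)(62.8)cos(41°) = 6176 J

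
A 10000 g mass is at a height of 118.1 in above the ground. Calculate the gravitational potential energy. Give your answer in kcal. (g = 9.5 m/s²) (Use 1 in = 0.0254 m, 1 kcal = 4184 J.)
Convert to SI: m = 10.0 kg, h = 2.99974 m
PE = mgh = (10.0)(9.5)(2.99974) = 284.975 J = 0.06811 kcal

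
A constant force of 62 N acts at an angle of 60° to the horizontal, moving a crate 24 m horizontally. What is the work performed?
W = F·d·cosθ = (62)(24)cos(60°) = 744.0 J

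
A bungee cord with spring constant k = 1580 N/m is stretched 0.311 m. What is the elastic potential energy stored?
PE = ½kx² = ½(1580)(0.311)² = 76.41 J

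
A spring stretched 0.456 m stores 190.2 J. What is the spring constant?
k = 2·PE/x² = 2·190.2/(0.456)² = 1829 N/m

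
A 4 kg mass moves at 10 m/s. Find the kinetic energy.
KE = ½mv² = ½(4)(10)² = 200.0 J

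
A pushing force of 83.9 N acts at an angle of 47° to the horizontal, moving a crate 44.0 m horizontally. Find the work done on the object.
W = F·d·cosθ = (83.9)(44.0)cos(47°) = 2518 J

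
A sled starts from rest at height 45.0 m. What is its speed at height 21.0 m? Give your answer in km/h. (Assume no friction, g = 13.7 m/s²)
mgh₁ = mgh₂ + ½mv² ⇒ v = √(2g(h₁−h₂)) = √(2·13.7·24.0) = 25.6437 m/s = 92.32 km/h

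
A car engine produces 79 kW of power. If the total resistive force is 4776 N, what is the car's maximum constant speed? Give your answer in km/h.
P = Fv ⇒ v = P/F = 79000 W/4776.0 N = 16.541 m/s = 59.55 km/h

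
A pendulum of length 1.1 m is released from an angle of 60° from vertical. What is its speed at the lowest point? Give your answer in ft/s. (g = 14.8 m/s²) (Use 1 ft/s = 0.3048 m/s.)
h = L(1 − cosθ) = 1.1(1 − cos60°) = 0.55 m
v = √(2gh) = √(2·14.8·0.55) = 4.03485 m/s = 13.24 ft/s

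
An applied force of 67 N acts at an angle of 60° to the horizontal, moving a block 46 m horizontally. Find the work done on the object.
W = F·d·cosθ = (67)(46)cos(60°) = 1541 J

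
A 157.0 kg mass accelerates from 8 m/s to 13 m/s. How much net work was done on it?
W = ΔKE = ½m(v₂² − v₁²) = ½(157.0)(13² − 8²) = 8242.5 J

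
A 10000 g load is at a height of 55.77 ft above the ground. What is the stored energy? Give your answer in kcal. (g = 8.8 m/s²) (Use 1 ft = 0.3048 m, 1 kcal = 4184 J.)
Convert to SI: m = 10.0 kg, h = 16.9987 m
PE = mgh = (10.0)(8.8)(16.9987) = 1495.89 J = 0.3575 kcal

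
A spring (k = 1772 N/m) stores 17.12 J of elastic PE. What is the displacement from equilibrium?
x = √(2·PE/k) = √(2·17.12/1772) = 0.139 m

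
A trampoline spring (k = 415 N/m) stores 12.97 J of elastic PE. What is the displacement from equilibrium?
x = √(2·PE/k) = √(2·12.97/415) = 0.25 m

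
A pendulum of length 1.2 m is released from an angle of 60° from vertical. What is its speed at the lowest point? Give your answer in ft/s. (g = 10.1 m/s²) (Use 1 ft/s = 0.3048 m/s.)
h = L(1 − cosθ) = 1.2(1 − cos60°) = 0.6 m
v = √(2gh) = √(2·10.1·0.6) = 3.48138 m/s = 11.42 ft/s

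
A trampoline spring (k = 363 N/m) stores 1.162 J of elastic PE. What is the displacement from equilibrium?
x = √(2·PE/k) = √(2·1.162/363) = 0.08001 m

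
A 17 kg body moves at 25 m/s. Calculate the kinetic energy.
KE = ½mv² = ½(17)(25)² = 5312.5 J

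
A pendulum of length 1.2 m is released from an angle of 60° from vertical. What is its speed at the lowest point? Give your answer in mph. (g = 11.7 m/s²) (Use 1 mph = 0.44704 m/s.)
h = L(1 − cosθ) = 1.2(1 − cos60°) = 0.6 m
v = √(2gh) = √(2·11.7·0.6) = 3.747 m/s = 8.382 mph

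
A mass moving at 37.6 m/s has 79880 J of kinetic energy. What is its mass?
m = 2·KE/v² = 2·79880/(37.6)² = 113.0 kg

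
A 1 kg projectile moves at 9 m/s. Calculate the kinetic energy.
KE = ½mv² = ½(1)(9)² = 40.5 J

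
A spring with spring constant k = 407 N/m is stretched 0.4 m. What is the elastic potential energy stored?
PE = ½kx² = ½(407)(0.4)² = 32.56 J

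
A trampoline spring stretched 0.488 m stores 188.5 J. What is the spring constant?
k = 2·PE/x² = 2·188.5/(0.488)² = 1583 N/m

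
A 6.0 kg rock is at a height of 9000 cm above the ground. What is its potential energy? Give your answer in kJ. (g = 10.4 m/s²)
Convert to SI: m = 6.0 kg, h = 90.0 m
PE = mgh = (6.0)(10.4)(90.0) = 5616.0 J = 5.616 kJ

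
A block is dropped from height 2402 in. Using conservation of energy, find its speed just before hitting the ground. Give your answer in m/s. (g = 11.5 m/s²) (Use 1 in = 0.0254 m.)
Convert to SI: h = 61.0108 m
mgh = ½mv² ⇒ v = √(2gh) = √(2·11.5·61.0108) = 37.46 m/s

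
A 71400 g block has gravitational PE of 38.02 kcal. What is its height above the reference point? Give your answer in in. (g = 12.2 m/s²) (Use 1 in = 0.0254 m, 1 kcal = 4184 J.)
Convert to SI: m = 71.4 kg, PE = 159076 J
h = PE/(mg) = 159076/(71.4·12.2) = 182.619 m = 7190 in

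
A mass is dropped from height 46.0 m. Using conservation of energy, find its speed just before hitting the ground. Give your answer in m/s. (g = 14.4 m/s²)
mgh = ½mv² ⇒ v = √(2gh) = √(2·14.4·46.0) = 36.4 m/s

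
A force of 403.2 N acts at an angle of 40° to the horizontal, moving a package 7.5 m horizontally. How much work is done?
W = F·d·cosθ = (403.2)(7.5)cos(40°) = 2317 J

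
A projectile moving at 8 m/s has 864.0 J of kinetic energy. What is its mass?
m = 2·KE/v² = 2·864.0/(8)² = 27.0 kg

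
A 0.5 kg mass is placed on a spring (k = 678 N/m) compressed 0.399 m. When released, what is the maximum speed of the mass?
½kx² = ½mv² ⇒ v = x√(k/m) = (0.399)√(678/0.5) = 14.69 m/s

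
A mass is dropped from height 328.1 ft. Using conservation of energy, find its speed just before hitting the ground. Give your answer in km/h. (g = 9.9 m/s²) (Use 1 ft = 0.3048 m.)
Convert to SI: h = 100.005 m
mgh = ½mv² ⇒ v = √(2gh) = √(2·9.9·100.005) = 44.4983 m/s = 160.2 km/h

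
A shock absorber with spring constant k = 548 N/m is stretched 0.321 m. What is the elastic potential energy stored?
PE = ½kx² = ½(548)(0.321)² = 28.23 J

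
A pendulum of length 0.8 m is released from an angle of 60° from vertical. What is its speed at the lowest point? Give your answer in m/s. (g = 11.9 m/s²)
h = L(1 − cosθ) = 0.8(1 − cos60°) = 0.4 m
v = √(2gh) = √(2·11.9·0.4) = 3.085 m/s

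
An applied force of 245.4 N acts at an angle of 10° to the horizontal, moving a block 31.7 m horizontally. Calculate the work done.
W = F·d·cosθ = (245.4)(31.7)cos(10°) = 7661 J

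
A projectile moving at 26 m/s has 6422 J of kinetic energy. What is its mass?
m = 2·KE/v² = 2·6422/(26)² = 19.0 kg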